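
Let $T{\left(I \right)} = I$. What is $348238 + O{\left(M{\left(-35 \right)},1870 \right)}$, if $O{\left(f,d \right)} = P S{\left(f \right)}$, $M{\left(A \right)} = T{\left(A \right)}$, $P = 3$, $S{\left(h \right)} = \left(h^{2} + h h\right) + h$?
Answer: $355483$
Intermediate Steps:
$S{\left(h \right)} = h + 2 h^{2}$ ($S{\left(h \right)} = \left(h^{2} + h^{2}\right) + h = 2 h^{2} + h = h + 2 h^{2}$)
$M{\left(A \right)} = A$
$O{\left(f,d \right)} = 3 f \left(1 + 2 f\right)$
$348238 + O{\left(M{\left(-35 \right)},1870 \right)} = 348238 + 3 \left(-35\right) \left(1 + 2 \left(-35\right)\right) = 348238 + 3 \left(-35\right) \left(1 - 70\right) = 348238 + 3 \left(-35\right) \left(-69\right) = 348238 + 7245 = 355483$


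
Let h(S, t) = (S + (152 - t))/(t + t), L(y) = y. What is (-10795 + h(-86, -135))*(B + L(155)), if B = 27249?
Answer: -13313096134/45 ≈ -2.9585e+8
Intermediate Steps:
h(S, t) = (152 + S - t)/(2*t) (h(S, t) = (152 + S - t)/((2*t)) = (152 + S - t)*(1/(2*t)) = (152 + S - t)/(2*t))
(-10795 + h(-86, -135))*(B + L(155)) = (-10795 + (½)*(152 - 86 - 1*(-135))/(-135))*(27249 + 155) = (-10795 + (½)*(-1/135)*(152 - 86 + 135))*27404 = (-10795 + (½)*(-1/135)*201)*27404 = (-10795 - 67/90)*27404 = -971617/90*27404 = -13313096134/45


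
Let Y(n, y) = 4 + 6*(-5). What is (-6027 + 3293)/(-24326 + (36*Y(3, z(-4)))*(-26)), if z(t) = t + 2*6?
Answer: -1367/5 ≈ -273.40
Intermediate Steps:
z(t) = 12 + t (z(t) = t + 12 = 12 + t)
Y(n, y) = -26 (Y(n, y) = 4 - 30 = -26)
(-6027 + 3293)/(-24326 + (36*Y(3, z(-4)))*(-26)) = (-6027 + 3293)/(-24326 + (36*(-26))*(-26)) = -2734/(-24326 - 936*(-26)) = -2734/(-24326 + 24336) = -2734/10 = -2734*1/10 = -1367/5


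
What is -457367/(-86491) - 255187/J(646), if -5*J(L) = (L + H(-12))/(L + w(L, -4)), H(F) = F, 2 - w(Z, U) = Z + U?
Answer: 331215667594/27417647 ≈ 12080.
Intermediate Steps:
w(Z, U) = 2 - U - Z (w(Z, U) = 2 - (Z + U) = 2 - (U + Z) = 2 + (-U - Z) = 2 - U - Z)
J(L) = 2/5 - L/30 (J(L) = -(L - 12)/(5*(L + (2 - 1*(-4) - L))) = -(-12 + L)/(5*(L + (2 + 4 - L))) = -(-12 + L)/(5*(L + (6 - L))) = -(-12 + L)/(5*6) = -(-2 + L/6)/5 = 2/5 - L/30)
-457367/(-86491) - 255187/J(646) = -457367/(-86491) - 255187/(2/5 - 1/30*646) = -457367*(-1/86491) - 255187/(2/5 - 323/15) = 457367/86491 - 255187/(-317/15) = 457367/86491 - 255187*(-15/317) = 457367/86491 + 3827805/317 = 331215667594/27417647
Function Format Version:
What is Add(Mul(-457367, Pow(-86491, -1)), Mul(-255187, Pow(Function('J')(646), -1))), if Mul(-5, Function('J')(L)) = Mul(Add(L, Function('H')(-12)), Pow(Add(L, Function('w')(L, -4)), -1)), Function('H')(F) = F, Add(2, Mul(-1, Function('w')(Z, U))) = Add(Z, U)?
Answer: Rational(331215667594, 27417647) ≈ 12080.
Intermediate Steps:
Function('w')(Z, U) = Add(2, Mul(-1, U), Mul(-1, Z)) (Function('w')(Z, U) = Add(2, Mul(-1, Add(Z, U))) = Add(2, Mul(-1, Add(U, Z))) = Add(2, Add(Mul(-1, U), Mul(-1, Z))) = Add(2, Mul(-1, U), Mul(-1, Z)))
Function('J')(L) = Add(Rational(2, 5), Mul(Rational(-1, 30), L)) (Function('J')(L) = Mul(Rational(-1, 5), Mul(Add(L, -12), Pow(Add(L, Add(2, Mul(-1, -4), Mul(-1, L))), -1))) = Mul(Rational(-1, 5), Mul(Add(-12, L), Pow(Add(L, Add(2, 4, Mul(-1, L))), -1))) = Mul(Rational(-1, 5), Mul(Add(-12, L), Pow(Add(L, Add(6, Mul(-1, L))), -1))) = Mul(Rational(-1, 5), Mul(Add(-12, L), Pow(6, -1))) = Mul(Rational(-1, 5), Mul(Add(-12, L), Rational(1, 6))) = Mul(Rational(-1, 5), Add(-2, Mul(Rational(1, 6), L))) = Add(Rational(2, 5), Mul(Rational(-1, 30), L)))
Add(Mul(-457367, Pow(-86491, -1)), Mul(-255187, Pow(Function('J')(646), -1))) = Add(Mul(-457367, Pow(-86491, -1)), Mul(-255187, Pow(Add(Rational(2, 5), Mul(Rational(-1, 30), 646)), -1))) = Add(Mul(-457367, Rational(-1, 86491)), Mul(-255187, Pow(Add(Rational(2, 5), Rational(-323, 15)), -1))) = Add(Rational(457367, 86491), Mul(-255187, Pow(Rational(-317, 15), -1))) = Add(Rational(457367, 86491), Mul(-255187, Rational(-15, 317))) = Add(Rational(457367, 86491), Rational(3827805, 317)) = Rational(331215667594, 27417647)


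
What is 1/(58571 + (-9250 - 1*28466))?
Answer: 1/20855 ≈ 4.7950e-5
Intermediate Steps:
1/(58571 + (-9250 - 1*28466)) = 1/(58571 + (-9250 - 28466)) = 1/(58571 - 37716) = 1/20855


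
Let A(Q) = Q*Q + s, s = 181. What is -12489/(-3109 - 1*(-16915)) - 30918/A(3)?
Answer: -71537803/437190 ≈ -163.63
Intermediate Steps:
A(Q) = 181 + Q**2 (A(Q) = Q*Q + 181 = Q**2 + 181 = 181 + Q**2)
-12489/(-3109 - 1*(-16915)) - 30918/A(3) = -12489/(-3109 - 1*(-16915)) - 30918/(181 + 3**2) = -12489/(-3109 + 16915) - 30918/(181 + 9) = -12489/13806 - 30918/190 = -12489*1/13806 - 30918*1/190 = -4163/4602 - 15459/95 = -71537803/437190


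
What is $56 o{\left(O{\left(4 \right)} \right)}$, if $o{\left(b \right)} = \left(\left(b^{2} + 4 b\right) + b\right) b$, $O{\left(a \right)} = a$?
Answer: $8064$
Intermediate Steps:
$o{\left(b \right)} = b \left(b^{2} + 5 b\right)$ ($o{\left(b \right)} = \left(b^{2} + 5 b\right) b = b \left(b^{2} + 5 b\right)$)
$56 o{\left(O{\left(4 \right)} \right)} = 56 \cdot 4^{2} \left(5 + 4\right) = 56 \cdot 16 \cdot 9 = 56 \cdot 144 = 8064$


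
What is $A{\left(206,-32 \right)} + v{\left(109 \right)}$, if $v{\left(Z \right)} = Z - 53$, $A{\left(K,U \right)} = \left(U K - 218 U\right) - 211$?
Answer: $229$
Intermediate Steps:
$A{\left(K,U \right)} = -211 - 218 U + K U$ ($A{\left(K,U \right)} = \left(K U - 218 U\right) - 211 = \left(- 218 U + K U\right) - 211 = -211 - 218 U + K U$)
$v{\left(Z \right)} = -53 + Z$ ($v{\left(Z \right)} = Z - 53 = -53 + Z$)
$A{\left(206,-32 \right)} + v{\left(109 \right)} = \left(-211 - -6976 + 206 \left(-32\right)\right) + \left(-53 + 109\right) = \left(-211 + 6976 - 6592\right) + 56 = 173 + 56 = 229$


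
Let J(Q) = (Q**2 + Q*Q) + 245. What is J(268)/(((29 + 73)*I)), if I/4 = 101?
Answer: 143893/41208 ≈ 3.4919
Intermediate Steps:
I = 404 (I = 4*101 = 404)
J(Q) = 245 + 2*Q**2 (J(Q) = (Q**2 + Q**2) + 245 = 2*Q**2 + 245 = 245 + 2*Q**2)
J(268)/(((29 + 73)*I)) = (245 + 2*268**2)/(((29 + 73)*404)) = (245 + 2*71824)/((102*404)) = (245 + 143648)/41208 = 143893*(1/41208) = 143893/41208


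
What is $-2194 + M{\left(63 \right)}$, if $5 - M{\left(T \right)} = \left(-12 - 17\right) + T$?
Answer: $-2223$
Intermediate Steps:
$M{\left(T \right)} = 34 - T$ ($M{\left(T \right)} = 5 - \left(\left(-12 - 17\right) + T\right) = 5 - \left(-29 + T\right) = 34 - T$)
$-2194 + M{\left(63 \right)} = -2194 + \left(34 - 63\right) = -2194 - 29 = -2223$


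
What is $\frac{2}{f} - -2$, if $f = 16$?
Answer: $\frac{17}{8} \approx 2.125$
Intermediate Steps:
$\frac{2}{f} - -2 = \frac{2}{16} - -2 = 2 \cdot \frac{1}{16} + 2 = \frac{1}{8} + 2 = \frac{17}{8}$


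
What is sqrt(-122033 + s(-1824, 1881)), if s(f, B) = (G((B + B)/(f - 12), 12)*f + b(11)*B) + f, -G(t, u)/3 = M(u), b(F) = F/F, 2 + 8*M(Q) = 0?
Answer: 4*I*sqrt(7709) ≈ 351.2*I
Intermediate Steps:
M(Q) = -1/4 (M(Q) = -1/4 + (1/8)*0 = -1/4 + 0 = -1/4)
b(F) = 1
G(t, u) = 3/4 (G(t, u) = -3*(-1/4) = 3/4)
s(f, B) = B + 7*f/4 (s(f, B) = (3*f/4 + 1*B) + f = (3*f/4 + B) + f = (B + 3*f/4) + f = B + 7*f/4)
sqrt(-122033 + s(-1824, 1881)) = sqrt(-122033 + (1881 + (7/4)*(-1824))) = sqrt(-122033 + (1881 - 3192)) = sqrt(-122033 - 1311) = sqrt(-123344) = 4*I*sqrt(7709)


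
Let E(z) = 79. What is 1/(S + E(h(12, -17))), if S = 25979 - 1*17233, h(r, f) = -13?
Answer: 1/8825 ≈ 0.00011331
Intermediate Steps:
S = 8746 (S = 25979 - 17233 = 8746)
1/(S + E(h(12, -17))) = 1/(8746 + 79) = 1/8825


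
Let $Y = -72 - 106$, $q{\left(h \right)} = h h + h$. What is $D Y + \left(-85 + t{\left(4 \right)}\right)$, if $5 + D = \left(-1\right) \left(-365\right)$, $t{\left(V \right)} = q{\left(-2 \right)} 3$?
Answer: $-64159$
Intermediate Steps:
$q{\left(h \right)} = h + h^{2}$ ($q{\left(h \right)} = h^{2} + h = h + h^{2}$)
$t{\left(V \right)} = 6$ ($t{\left(V \right)} = - 2 \left(1 - 2\right) 3 = \left(-2\right) \left(-1\right) 3 = 2 \cdot 3 = 6$)
$Y = -178$
$D = 360$ ($D = -5 - -365 = -5 + 365 = 360$)
$D Y + \left(-85 + t{\left(4 \right)}\right) = 360 \left(-178\right) + \left(-85 + 6\right) = -64080 - 79 = -64159$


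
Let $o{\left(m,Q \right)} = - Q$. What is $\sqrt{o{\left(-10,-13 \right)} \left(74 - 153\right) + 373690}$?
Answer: $3 \sqrt{41407} \approx 610.46$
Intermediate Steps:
$\sqrt{o{\left(-10,-13 \right)} \left(74 - 153\right) + 373690} = \sqrt{\left(-1\right) \left(-13\right) \left(74 - 153\right) + 373690} = \sqrt{13 \left(-79\right) + 373690} = \sqrt{-1027 + 373690} = \sqrt{372663} = 3 \sqrt{41407}$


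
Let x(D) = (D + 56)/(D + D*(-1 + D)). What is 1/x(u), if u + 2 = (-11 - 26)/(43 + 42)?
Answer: 42849/387005 ≈ 0.11072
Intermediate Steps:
u = -207/85 (u = -2 + (-11 - 26)/(43 + 42) = -2 - 37/85 = -207/85 ≈ -2.4353)
x(D) = (56 + D)/(D + D*(-1 + D))
1/x(u) = 1/((56 - 207/85)/(-207/85)²) = 1/((7225/42849)*(4553/85)) = 1/(387005/42849) = 42849/387005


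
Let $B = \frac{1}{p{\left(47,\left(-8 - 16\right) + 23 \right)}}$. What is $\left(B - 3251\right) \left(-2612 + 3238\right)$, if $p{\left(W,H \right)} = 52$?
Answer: $- \frac{52912963}{26} \approx -2.0351 \cdot 10^{6}$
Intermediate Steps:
$B = \frac{1}{52} \approx 0.019231$
$\left(B - 3251\right) \left(-2612 + 3238\right) = \left(\frac{1}{52} - 3251\right) \left(-2612 + 3238\right) = \left(- \frac{169051}{52}\right) 626 = - \frac{52912963}{26}$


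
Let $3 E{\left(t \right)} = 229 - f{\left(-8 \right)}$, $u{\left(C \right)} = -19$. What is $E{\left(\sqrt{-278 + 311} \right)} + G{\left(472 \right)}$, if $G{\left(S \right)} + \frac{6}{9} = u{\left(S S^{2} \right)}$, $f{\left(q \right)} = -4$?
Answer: $58$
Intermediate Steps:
$G{\left(S \right)} = - \frac{59}{3}$ ($G{\left(S \right)} = - \frac{2}{3} - 19 = - \frac{59}{3}$)
$E{\left(t \right)} = \frac{233}{3}$ ($E{\left(t \right)} = \frac{229 - -4}{3} = \frac{229 + 4}{3} = \frac{1}{3} \cdot 233 = \frac{233}{3}$)
$E{\left(\sqrt{-278 + 311} \right)} + G{\left(472 \right)} = \frac{233}{3} - \frac{59}{3} = 58$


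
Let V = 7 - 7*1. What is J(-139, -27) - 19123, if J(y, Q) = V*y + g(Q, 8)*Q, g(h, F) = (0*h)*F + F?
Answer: -19339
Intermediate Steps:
g(h, F) = F (g(h, F) = 0*F + F = 0 + F = F)
V = 0 (V = 7 - 7 = 0)
J(y, Q) = 8*Q (J(y, Q) = 0*y + 8*Q = 0 + 8*Q = 8*Q)
J(-139, -27) - 19123 = 8*(-27) - 19123 = -216 - 19123 = -19339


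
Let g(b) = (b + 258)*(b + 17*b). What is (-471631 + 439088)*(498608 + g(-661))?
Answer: -172266435586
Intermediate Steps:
g(b) = 18*b*(258 + b) (g(b) = (258 + b)*(18*b) = 18*b*(258 + b))
(-471631 + 439088)*(498608 + g(-661)) = (-471631 + 439088)*(498608 + 18*(-661)*(258 - 661)) = -32543*(498608 + 18*(-661)*(-403)) = -32543*(498608 + 4794894) = -32543*5293502 = -172266435586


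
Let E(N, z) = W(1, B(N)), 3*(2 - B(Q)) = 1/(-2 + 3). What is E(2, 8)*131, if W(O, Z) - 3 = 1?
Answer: 524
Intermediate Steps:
B(Q) = 5/3 (B(Q) = 2 - 1/(3*(-2 + 3)) = 2 - 1/3/1 = 2 - 1/3*1 = 2 - 1/3 = 5/3)
W(O, Z) = 4 (W(O, Z) = 3 + 1 = 4)
E(N, z) = 4
E(2, 8)*131 = 4*131 = 524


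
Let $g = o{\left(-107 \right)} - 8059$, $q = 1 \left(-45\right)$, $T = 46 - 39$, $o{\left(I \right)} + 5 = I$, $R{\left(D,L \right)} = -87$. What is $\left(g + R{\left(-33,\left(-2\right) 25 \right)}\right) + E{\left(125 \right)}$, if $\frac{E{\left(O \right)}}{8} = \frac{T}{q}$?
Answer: $- \frac{371666}{45} \approx -8259.3$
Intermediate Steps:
$o{\left(I \right)} = -5 + I$
$T = 7$ ($T = 46 - 39 = 7$)
$q = -45$
$g = -8171$ ($g = \left(-5 - 107\right) - 8059 = -112 - 8059 = -8171$)
$E{\left(O \right)} = - \frac{56}{45}$ ($E{\left(O \right)} = 8 \frac{7}{-45} = 8 \cdot 7 \left(- \frac{1}{45}\right) = 8 \left(- \frac{7}{45}\right) = - \frac{56}{45}$)
$\left(g + R{\left(-33,\left(-2\right) 25 \right)}\right) + E{\left(125 \right)} = \left(-8171 - 87\right) - \frac{56}{45} = -8258 - \frac{56}{45} = - \frac{371666}{45}$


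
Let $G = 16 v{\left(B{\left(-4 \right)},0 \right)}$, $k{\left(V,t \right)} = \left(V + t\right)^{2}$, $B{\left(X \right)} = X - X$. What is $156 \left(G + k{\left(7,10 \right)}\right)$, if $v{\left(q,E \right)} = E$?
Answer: $45084$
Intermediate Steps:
$B{\left(X \right)} = 0$
$G = 0$ ($G = 16 \cdot 0 = 0$)
$156 \left(G + k{\left(7,10 \right)}\right) = 156 \left(0 + \left(7 + 10\right)^{2}\right) = 156 \left(0 + 17^{2}\right) = 156 \left(0 + 289\right) = 156 \cdot 289 = 45084$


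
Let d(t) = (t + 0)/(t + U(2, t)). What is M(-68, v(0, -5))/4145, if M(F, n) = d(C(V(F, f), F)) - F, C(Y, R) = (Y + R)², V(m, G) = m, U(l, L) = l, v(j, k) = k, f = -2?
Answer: 127636/7667421 ≈ 0.016647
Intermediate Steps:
C(Y, R) = (R + Y)²
d(t) = t/(2 + t) (d(t) = (t + 0)/(t + 2) = t/(2 + t))
M(F, n) = -F + 4*F²/(2 + 4*F²) (M(F, n) = (F + F)²/(2 + (F + F)²) - F = (2*F)²/(2 + (2*F)²) - F = (4*F²)/(2 + 4*F²) - F = 4*F²/(2 + 4*F²) - F = -F + 4*F²/(2 + 4*F²))
M(-68, v(0, -5))/4145 = -68*(-1 - 2*(-68)² + 2*(-68))/(1 + 2*(-68)²)/4145 = -68*(-1 - 2*4624 - 136)/(1 + 2*4624)*(1/4145) = -68*(-1 - 9248 - 136)/(1 + 9248)*(1/4145) = -68*(-9385)/9249*(1/4145) = -68*1/9249*(-9385)*(1/4145) = (638180/9249)*(1/4145) = 127636/7667421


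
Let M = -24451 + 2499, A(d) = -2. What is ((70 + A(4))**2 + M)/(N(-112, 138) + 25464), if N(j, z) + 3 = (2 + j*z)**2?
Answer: -17328/238851577 ≈ -7.2547e-5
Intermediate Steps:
M = -21952
N(j, z) = -3 + (2 + j*z)**2
((70 + A(4))**2 + M)/(N(-112, 138) + 25464) = ((70 - 2)**2 - 21952)/((-3 + (2 - 112*138)**2) + 25464) = (68**2 - 21952)/((-3 + (2 - 15456)**2) + 25464) = (4624 - 21952)/((-3 + (-15454)**2) + 25464) = -17328/((-3 + 238826116) + 25464) = -17328/(238826113 + 25464) = -17328/238851577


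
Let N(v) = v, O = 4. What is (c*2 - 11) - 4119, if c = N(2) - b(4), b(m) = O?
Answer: -4134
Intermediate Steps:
b(m) = 4
c = -2 (c = 2 - 1*4 = 2 - 4 = -2)
(c*2 - 11) - 4119 = (-2*2 - 11) - 4119 = (-4 - 11) - 4119 = -15 - 4119 = -4134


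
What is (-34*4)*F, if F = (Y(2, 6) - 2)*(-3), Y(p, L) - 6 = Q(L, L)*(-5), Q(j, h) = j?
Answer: -10608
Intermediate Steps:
Y(p, L) = 6 - 5*L (Y(p, L) = 6 + L*(-5) = 6 - 5*L)
F = 78 (F = ((6 - 5*6) - 2)*(-3) = ((6 - 30) - 2)*(-3) = (-24 - 2)*(-3) = -26*(-3) = 78)
(-34*4)*F = -34*4*78 = -136*78 = -10608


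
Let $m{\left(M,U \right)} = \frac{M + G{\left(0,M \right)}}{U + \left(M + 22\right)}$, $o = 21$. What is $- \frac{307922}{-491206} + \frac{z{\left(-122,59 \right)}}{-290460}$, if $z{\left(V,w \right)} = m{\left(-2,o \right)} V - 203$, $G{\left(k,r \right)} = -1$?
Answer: $\frac{1835454257531}{2924851742580} \approx 0.62754$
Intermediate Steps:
$m{\left(M,U \right)} = \frac{-1 + M}{22 + M + U}$ ($m{\left(M,U \right)} = \frac{M - 1}{U + \left(M + 22\right)} = \frac{-1 + M}{U + \left(22 + M\right)} = \frac{-1 + M}{22 + M + U}$)
$z{\left(V,w \right)} = -203 - \frac{3 V}{41}$ ($z{\left(V,w \right)} = \frac{-1 - 2}{22 - 2 + 21} V - 203 = \frac{1}{41} \left(-3\right) V - 203 = - \frac{3 V}{41} - 203 = -203 - \frac{3 V}{41}$)
$- \frac{307922}{-491206} + \frac{z{\left(-122,59 \right)}}{-290460} = - \frac{307922}{-491206} + \frac{-203 - - \frac{366}{41}}{-290460} = \left(-307922\right) \left(- \frac{1}{491206}\right) + \left(-203 + \frac{366}{41}\right) \left(- \frac{1}{290460}\right) = \frac{153961}{245603} - - \frac{7957}{11908860} = \frac{153961}{245603} + \frac{7957}{11908860} = \frac{1835454257531}{2924851742580}$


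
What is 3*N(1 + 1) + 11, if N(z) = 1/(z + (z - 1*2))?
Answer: 25/2 ≈ 12.500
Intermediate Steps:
N(z) = 1/(-2 + 2*z) (N(z) = 1/(z + (z - 2)) = 1/(z + (-2 + z)) = 1/(-2 + 2*z))
3*N(1 + 1) + 11 = 3*(1/(2*(-1 + (1 + 1)))) + 11 = 3*(1/(2*(-1 + 2))) + 11 = 3*((½)/1) + 11 = 3*((½)*1) + 11 = 3*(½) + 11 = 3/2 + 11 = 25/2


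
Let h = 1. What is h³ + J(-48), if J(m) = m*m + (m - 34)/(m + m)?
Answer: 110681/48 ≈ 2305.9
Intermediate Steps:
J(m) = m² + (-34 + m)/(2*m) (J(m) = m² + (-34 + m)/((2*m)) = m² + (-34 + m)*(1/(2*m)) = m² + (-34 + m)/(2*m))
h³ + J(-48) = 1³ + (-17 + (-48)³ + (½)*(-48))/(-48) = 1 - (-17 - 110592 - 24)/48 = 1 - 1/48*(-110633) = 1 + 110633/48 = 110681/48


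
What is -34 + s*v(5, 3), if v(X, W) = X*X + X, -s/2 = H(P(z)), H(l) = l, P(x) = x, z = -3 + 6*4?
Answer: -1294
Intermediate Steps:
z = 21 (z = -3 + 24 = 21)
s = -42 (s = -2*21 = -42)
v(X, W) = X + X² (v(X, W) = X² + X = X + X²)
-34 + s*v(5, 3) = -34 - 210*(1 + 5) = -34 - 210*6 = -34 - 42*30 = -34 - 1260 = -1294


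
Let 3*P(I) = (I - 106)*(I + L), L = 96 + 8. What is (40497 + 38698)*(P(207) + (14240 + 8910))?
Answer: 7987686895/3 ≈ 2.6626e+9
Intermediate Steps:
L = 104
P(I) = (-106 + I)*(104 + I)/3 (P(I) = ((I - 106)*(I + 104))/3 = ((-106 + I)*(104 + I))/3 = (-106 + I)*(104 + I)/3)
(40497 + 38698)*(P(207) + (14240 + 8910)) = (40497 + 38698)*((-11024/3 - ⅔*207 + (⅓)*207²) + (14240 + 8910)) = 79195*((-11024/3 - 138 + (⅓)*42849) + 23150) = 79195*((-11024/3 - 138 + 14283) + 23150) = 79195*(31411/3 + 23150) = 79195*(100861/3) = 7987686895/3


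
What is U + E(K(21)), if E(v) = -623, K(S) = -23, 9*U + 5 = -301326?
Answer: -306938/9 ≈ -34104.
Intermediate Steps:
U = -301331/9 (U = -5/9 + (⅑)*(-301326) = -5/9 - 100442/3 = -301331/9 ≈ -33481.)
U + E(K(21)) = -301331/9 - 623 = -306938/9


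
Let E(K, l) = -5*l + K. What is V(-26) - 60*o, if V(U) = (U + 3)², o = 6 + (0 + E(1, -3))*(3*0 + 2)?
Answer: -1751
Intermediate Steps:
E(K, l) = K - 5*l
o = 38 (o = 6 + (0 + (1 - 5*(-3)))*(3*0 + 2) = 6 + (0 + (1 + 15))*(0 + 2) = 6 + (0 + 16)*2 = 6 + 16*2 = 6 + 32 = 38)
V(U) = (3 + U)²
V(-26) - 60*o = (3 - 26)² - 60*38 = (-23)² - 1*2280 = 529 - 2280 = -1751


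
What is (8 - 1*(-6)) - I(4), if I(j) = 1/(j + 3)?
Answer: 97/7 ≈ 13.857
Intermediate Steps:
I(j) = 1/(3 + j)
(8 - 1*(-6)) - I(4) = (8 - 1*(-6)) - 1/(3 + 4) = (8 + 6) - 1/7 = 14 - 1*⅐ = 14 - ⅐ = 97/7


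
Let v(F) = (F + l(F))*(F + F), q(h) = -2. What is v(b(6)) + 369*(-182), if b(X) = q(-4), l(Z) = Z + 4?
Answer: -67158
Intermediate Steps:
l(Z) = 4 + Z
b(X) = -2
v(F) = 2*F*(4 + 2*F) (v(F) = (F + (4 + F))*(F + F) = (4 + 2*F)*(2*F) = 2*F*(4 + 2*F))
v(b(6)) + 369*(-182) = 4*(-2)*(2 - 2) + 369*(-182) = 4*(-2)*0 - 67158 = 0 - 67158 = -67158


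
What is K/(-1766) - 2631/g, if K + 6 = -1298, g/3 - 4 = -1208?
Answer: 1559399/1063132 ≈ 1.4668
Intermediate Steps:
g = -3612 (g = 12 + 3*(-1208) = 12 - 3624 = -3612)
K = -1304 (K = -6 - 1298 = -1304)
K/(-1766) - 2631/g = -1304/(-1766) - 2631/(-3612) = -1304*(-1/1766) - 2631*(-1/3612) = 652/883 + 877/1204 = 1559399/1063132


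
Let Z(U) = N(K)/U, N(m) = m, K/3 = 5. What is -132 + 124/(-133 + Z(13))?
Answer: -113930/857 ≈ -132.94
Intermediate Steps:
K = 15 (K = 3*5 = 15)
Z(U) = 15/U
-132 + 124/(-133 + Z(13)) = -132 + 124/(-133 + 15/13) = -132 + 124/(-1714/13) = -132 + 124*(-13/1714) = -132 - 806/857 = -113930/857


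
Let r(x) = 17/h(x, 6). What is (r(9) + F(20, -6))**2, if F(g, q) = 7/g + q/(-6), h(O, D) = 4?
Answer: 784/25 ≈ 31.360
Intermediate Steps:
F(g, q) = 7/g - q/6 (F(g, q) = 7/g + q*(-1/6) = 7/g - q/6)
r(x) = 17/4
(r(9) + F(20, -6))**2 = (17/4 + (7/20 - 1/6*(-6)))**2 = (17/4 + (7*(1/20) + 1))**2 = (17/4 + (7/20 + 1))**2 = (17/4 + 27/20)**2 = (28/5)**2 = 784/25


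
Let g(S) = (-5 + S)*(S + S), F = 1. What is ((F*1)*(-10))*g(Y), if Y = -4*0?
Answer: 0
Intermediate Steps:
Y = 0
g(S) = 2*S*(-5 + S) (g(S) = (-5 + S)*(2*S) = 2*S*(-5 + S))
((F*1)*(-10))*g(Y) = ((1*1)*(-10))*(2*0*(-5 + 0)) = (1*(-10))*(2*0*(-5)) = -10*0 = 0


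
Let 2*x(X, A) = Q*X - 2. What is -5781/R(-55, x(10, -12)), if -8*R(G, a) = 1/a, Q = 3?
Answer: 647472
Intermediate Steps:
x(X, A) = -1 + 3*X/2 (x(X, A) = (3*X - 2)/2 = (-2 + 3*X)/2 = -1 + 3*X/2)
R(G, a) = -1/(8*a)
-5781/R(-55, x(10, -12)) = -5781/((-1/(8*(-1 + (3/2)*10)))) = -5781/((-1/(8*(-1 + 15)))) = -5781/((-⅛/14)) = -5781/((-⅛*1/14)) = -5781/(-1/112) = -5781*(-112) = 647472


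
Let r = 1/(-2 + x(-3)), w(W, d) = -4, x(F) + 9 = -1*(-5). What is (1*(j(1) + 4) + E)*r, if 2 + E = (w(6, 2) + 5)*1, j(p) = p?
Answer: -⅔ ≈ -0.66667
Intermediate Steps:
x(F) = -4 (x(F) = -9 - 1*(-5) = -9 + 5 = -4)
E = -1 (E = -2 + (-4 + 5)*1 = -2 + 1*1 = -2 + 1 = -1)
r = -⅙ (r = 1/(-2 - 4) = 1/(-6) = -⅙ ≈ -0.16667)
(1*(j(1) + 4) + E)*r = (1*(1 + 4) - 1)*(-⅙) = (1*5 - 1)*(-⅙) = (5 - 1)*(-⅙) = 4*(-⅙) = -⅔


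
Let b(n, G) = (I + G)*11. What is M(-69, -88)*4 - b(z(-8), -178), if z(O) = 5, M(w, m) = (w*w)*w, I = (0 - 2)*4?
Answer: -1311990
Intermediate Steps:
I = -8 (I = -2*4 = -8)
M(w, m) = w**3 (M(w, m) = w**2*w = w**3)
b(n, G) = -88 + 11*G (b(n, G) = (-8 + G)*11 = -88 + 11*G)
M(-69, -88)*4 - b(z(-8), -178) = (-69)**3*4 - (-88 + 11*(-178)) = -328509*4 - (-88 - 1958) = -1314036 - 1*(-2046) = -1314036 + 2046 = -1311990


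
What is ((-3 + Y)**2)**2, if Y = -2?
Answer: 625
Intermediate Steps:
((-3 + Y)**2)**2 = ((-3 - 2)**2)**2 = ((-5)**2)**2 = 25**2 = 625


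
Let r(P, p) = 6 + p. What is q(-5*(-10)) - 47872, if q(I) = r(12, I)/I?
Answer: -1196772/25 ≈ -47871.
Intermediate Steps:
q(I) = (6 + I)/I
q(-5*(-10)) - 47872 = (6 - 5*(-10))/((-5*(-10))) - 47872 = (6 + 50)/50 - 47872 = (1/50)*56 - 47872 = 28/25 - 47872 = -1196772/25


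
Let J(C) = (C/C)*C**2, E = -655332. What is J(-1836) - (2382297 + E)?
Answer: 1643931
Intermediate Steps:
J(C) = C**2 (J(C) = 1*C**2 = C**2)
J(-1836) - (2382297 + E) = (-1836)**2 - (2382297 - 655332) = 3370896 - 1*1726965 = 3370896 - 1726965 = 1643931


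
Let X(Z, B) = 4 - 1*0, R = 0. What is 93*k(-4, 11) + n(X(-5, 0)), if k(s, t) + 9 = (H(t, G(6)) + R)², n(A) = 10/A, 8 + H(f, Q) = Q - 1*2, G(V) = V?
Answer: 1307/2 ≈ 653.50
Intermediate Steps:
X(Z, B) = 4 (X(Z, B) = 4 + 0 = 4)
H(f, Q) = -10 + Q (H(f, Q) = -8 + (Q - 1*2) = -8 + (Q - 2) = -8 + (-2 + Q) = -10 + Q)
k(s, t) = 7 (k(s, t) = -9 + ((-10 + 6) + 0)² = -9 + (-4 + 0)² = -9 + (-4)² = -9 + 16 = 7)
93*k(-4, 11) + n(X(-5, 0)) = 93*7 + 10/4 = 651 + 10*(¼) = 651 + 5/2 = 1307/2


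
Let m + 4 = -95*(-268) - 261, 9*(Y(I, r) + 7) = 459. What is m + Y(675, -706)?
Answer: 25239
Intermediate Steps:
Y(I, r) = 44 (Y(I, r) = -7 + (1/9)*459 = -7 + 51 = 44)
m = 25195 (m = -4 + (-95*(-268) - 261) = -4 + (25460 - 261) = -4 + 25199 = 25195)
m + Y(675, -706) = 25195 + 44 = 25239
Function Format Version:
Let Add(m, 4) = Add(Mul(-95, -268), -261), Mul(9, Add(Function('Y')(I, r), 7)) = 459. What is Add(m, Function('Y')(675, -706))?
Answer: 25239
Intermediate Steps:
Function('Y')(I, r) = 44 (Function('Y')(I, r) = Add(-7, Mul(Rational(1, 9), 459)) = Add(-7, 51) = 44)
m = 25195 (m = Add(-4, Add(Mul(-95, -268), -261)) = Add(-4, Add(25460, -261)) = Add(-4, 25199) = 25195)
Add(m, Function('Y')(675, -706)) = Add(25195, 44) = 25239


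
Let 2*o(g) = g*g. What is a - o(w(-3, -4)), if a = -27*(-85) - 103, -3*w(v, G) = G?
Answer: 19720/9 ≈ 2191.1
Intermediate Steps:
w(v, G) = -G/3
o(g) = g²/2 (o(g) = (g*g)/2 = g²/2)
a = 2192 (a = 2295 - 103 = 2192)
a - o(w(-3, -4)) = 2192 - (-⅓*(-4))²/2 = 2192 - (4/3)²/2 = 2192 - 16/(2*9) = 2192 - 1*8/9 = 2192 - 8/9 = 19720/9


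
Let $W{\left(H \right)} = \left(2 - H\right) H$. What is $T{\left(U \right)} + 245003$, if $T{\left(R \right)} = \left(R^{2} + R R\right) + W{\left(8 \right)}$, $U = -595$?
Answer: $953005$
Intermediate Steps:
$W{\left(H \right)} = H \left(2 - H\right)$
$T{\left(R \right)} = -48 + 2 R^{2}$ ($T{\left(R \right)} = \left(R^{2} + R R\right) + 8 \left(2 - 8\right) = \left(R^{2} + R^{2}\right) + 8 \left(2 - 8\right) = 2 R^{2} + 8 \left(-6\right) = 2 R^{2} - 48 = -48 + 2 R^{2}$)
$T{\left(U \right)} + 245003 = \left(-48 + 2 \left(-595\right)^{2}\right) + 245003 = \left(-48 + 2 \cdot 354025\right) + 245003 = \left(-48 + 708050\right) + 245003 = 708002 + 245003 = 953005$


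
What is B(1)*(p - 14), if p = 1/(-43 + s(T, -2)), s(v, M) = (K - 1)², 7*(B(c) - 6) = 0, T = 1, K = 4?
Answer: -1431/17 ≈ -84.177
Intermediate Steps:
B(c) = 6 (B(c) = 6 + (⅐)*0 = 6 + 0 = 6)
s(v, M) = 9 (s(v, M) = (4 - 1)² = 3² = 9)
p = -1/34 (p = 1/(-43 + 9) = 1/(-34) = -1/34 ≈ -0.029412)
B(1)*(p - 14) = 6*(-1/34 - 14) = 6*(-477/34) = -1431/17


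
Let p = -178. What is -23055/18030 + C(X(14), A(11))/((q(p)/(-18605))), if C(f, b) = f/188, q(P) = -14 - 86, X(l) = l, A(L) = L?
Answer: 14209467/1129880 ≈ 12.576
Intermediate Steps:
q(P) = -100
C(f, b) = f/188 (C(f, b) = f*(1/188) = f/188)
-23055/18030 + C(X(14), A(11))/((q(p)/(-18605))) = -23055/18030 + ((1/188)*14)/((-100/(-18605))) = -23055*1/18030 + 7/(94*((-100*(-1/18605)))) = -1537/1202 + 7/(94*(20/3721)) = -1537/1202 + (7/94)*(3721/20) = -1537/1202 + 26047/1880 = 14209467/1129880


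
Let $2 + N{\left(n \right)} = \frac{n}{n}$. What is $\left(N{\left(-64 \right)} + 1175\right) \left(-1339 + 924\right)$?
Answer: $-487210$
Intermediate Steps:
$N{\left(n \right)} = -1$ ($N{\left(n \right)} = -2 + \frac{n}{n} = -2 + 1 = -1$)
$\left(N{\left(-64 \right)} + 1175\right) \left(-1339 + 924\right) = \left(-1 + 1175\right) \left(-1339 + 924\right) = 1174 \left(-415\right) = -487210$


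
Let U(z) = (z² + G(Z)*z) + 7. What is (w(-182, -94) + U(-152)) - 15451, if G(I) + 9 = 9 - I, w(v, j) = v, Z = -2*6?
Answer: 5654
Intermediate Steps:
Z = -12
G(I) = -I (G(I) = -9 + (9 - I) = -I)
U(z) = 7 + z² + 12*z (U(z) = (z² + (-1*(-12))*z) + 7 = (z² + 12*z) + 7 = 7 + z² + 12*z)
(w(-182, -94) + U(-152)) - 15451 = (-182 + (7 + (-152)² + 12*(-152))) - 15451 = (-182 + (7 + 23104 - 1824)) - 15451 = (-182 + 21287) - 15451 = 21105 - 15451 = 5654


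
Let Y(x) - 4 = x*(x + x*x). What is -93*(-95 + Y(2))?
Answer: 7347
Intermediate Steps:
Y(x) = 4 + x*(x + x**2) (Y(x) = 4 + x*(x + x*x) = 4 + x*(x + x**2))
-93*(-95 + Y(2)) = -93*(-95 + (4 + 2**2 + 2**3)) = -93*(-95 + (4 + 4 + 8)) = -93*(-95 + 16) = -93*(-79) = 7347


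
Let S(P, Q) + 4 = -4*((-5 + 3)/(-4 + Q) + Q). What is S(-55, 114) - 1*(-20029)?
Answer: 1076299/55 ≈ 19569.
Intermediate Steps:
S(P, Q) = -4 - 4*Q + 8/(-4 + Q) (S(P, Q) = -4 - 4*((-5 + 3)/(-4 + Q) + Q) = -4 - 4*(-2/(-4 + Q) + Q) = -4 - 4*(Q - 2/(-4 + Q)) = -4 + (-4*Q + 8/(-4 + Q)) = -4 - 4*Q + 8/(-4 + Q))
S(-55, 114) - 1*(-20029) = 4*(6 - 1*114² + 3*114)/(-4 + 114) - 1*(-20029) = 4*(6 - 1*12996 + 342)/110 + 20029 = 4*(1/110)*(6 - 12996 + 342) + 20029 = 4*(1/110)*(-12648) + 20029 = -25296/55 + 20029 = 1076299/55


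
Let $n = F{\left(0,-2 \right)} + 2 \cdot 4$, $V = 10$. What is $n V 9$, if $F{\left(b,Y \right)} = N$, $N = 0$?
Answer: $720$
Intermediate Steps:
$F{\left(b,Y \right)} = 0$
$n = 8$ ($n = 0 + 2 \cdot 4 = 0 + 8 = 8$)
$n V 9 = 8 \cdot 10 \cdot 9 = 80 \cdot 9 = 720$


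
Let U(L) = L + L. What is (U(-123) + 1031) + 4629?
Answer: 5414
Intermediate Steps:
U(L) = 2*L
(U(-123) + 1031) + 4629 = (2*(-123) + 1031) + 4629 = (-246 + 1031) + 4629 = 785 + 4629 = 5414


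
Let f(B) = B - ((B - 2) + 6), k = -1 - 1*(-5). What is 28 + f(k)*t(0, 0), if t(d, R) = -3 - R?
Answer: 40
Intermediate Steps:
k = 4 (k = -1 + 5 = 4)
f(B) = -4 (f(B) = B - ((-2 + B) + 6) = B - (4 + B) = B + (-4 - B) = -4)
28 + f(k)*t(0, 0) = 28 - 4*(-3 - 1*0) = 28 - 4*(-3 + 0) = 28 - 4*(-3) = 28 + 12 = 40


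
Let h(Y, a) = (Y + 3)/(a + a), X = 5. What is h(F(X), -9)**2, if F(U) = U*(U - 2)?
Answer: 1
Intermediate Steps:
F(U) = U*(-2 + U)
h(Y, a) = (3 + Y)/(2*a) (h(Y, a) = (3 + Y)/((2*a)) = (3 + Y)*(1/(2*a)) = (3 + Y)/(2*a))
h(F(X), -9)**2 = ((1/2)*(3 + 5*(-2 + 5))/(-9))**2 = ((1/2)*(-1/9)*(3 + 5*3))**2 = ((1/2)*(-1/9)*(3 + 15))**2 = ((1/2)*(-1/9)*18)**2 = (-1)**2 = 1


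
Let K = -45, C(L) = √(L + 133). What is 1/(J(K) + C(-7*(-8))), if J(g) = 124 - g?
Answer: 169/28372 - 3*√21/28372 ≈ 0.0054720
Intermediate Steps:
C(L) = √(133 + L)
1/(J(K) + C(-7*(-8))) = 1/((124 - 1*(-45)) + √(133 - 7*(-8))) = 1/((124 + 45) + √(133 + 56)) = 1/(169 + √189) = 1/(169 + 3*√21)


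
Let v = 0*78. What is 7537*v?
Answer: 0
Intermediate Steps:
v = 0
7537*v = 7537*0 = 0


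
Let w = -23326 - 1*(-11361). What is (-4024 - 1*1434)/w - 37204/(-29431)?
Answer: 605780258/352141915 ≈ 1.7203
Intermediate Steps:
w = -11965 (w = -23326 + 11361 = -11965)
(-4024 - 1*1434)/w - 37204/(-29431) = (-4024 - 1*1434)/(-11965) - 37204/(-29431) = (-4024 - 1434)*(-1/11965) - 37204*(-1/29431) = -5458*(-1/11965) + 37204/29431 = 5458/11965 + 37204/29431 = 605780258/352141915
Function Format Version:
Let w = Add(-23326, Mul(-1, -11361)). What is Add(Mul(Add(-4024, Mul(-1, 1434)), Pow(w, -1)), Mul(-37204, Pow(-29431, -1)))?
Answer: Rational(605780258, 352141915) ≈ 1.7203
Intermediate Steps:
w = -11965 (w = Add(-23326, 11361) = -11965)
Add(Mul(Add(-4024, Mul(-1, 1434)), Pow(w, -1)), Mul(-37204, Pow(-29431, -1))) = Add(Mul(Add(-4024, Mul(-1, 1434)), Pow(-11965, -1)), Mul(-37204, Pow(-29431, -1))) = Add(Mul(Add(-4024, -1434), Rational(-1, 11965)), Mul(-37204, Rational(-1, 29431))) = Add(Mul(-5458, Rational(-1, 11965)), Rational(37204, 29431)) = Add(Rational(5458, 11965), Rational(37204, 29431)) = Rational(605780258, 352141915)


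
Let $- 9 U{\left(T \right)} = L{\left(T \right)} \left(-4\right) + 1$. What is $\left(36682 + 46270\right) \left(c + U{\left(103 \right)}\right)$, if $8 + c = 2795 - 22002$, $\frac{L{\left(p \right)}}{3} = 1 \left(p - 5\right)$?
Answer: $- \frac{14247835520}{9} \approx -1.5831 \cdot 10^{9}$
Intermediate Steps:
$L{\left(p \right)} = -15 + 3 p$ ($L{\left(p \right)} = 3 \cdot 1 \left(p - 5\right) = 3 \cdot 1 \left(-5 + p\right) = 3 \left(-5 + p\right) = -15 + 3 p$)
$U{\left(T \right)} = - \frac{61}{9} + \frac{4 T}{3}$ ($U{\left(T \right)} = - \frac{\left(-15 + 3 T\right) \left(-4\right) + 1}{9} = - \frac{\left(60 - 12 T\right) + 1}{9} = - \frac{61 - 12 T}{9} = - \frac{61}{9} + \frac{4 T}{3}$)
$c = -19215$ ($c = -8 + \left(2795 - 22002\right) = -8 - 19207 = -19215$)
$\left(36682 + 46270\right) \left(c + U{\left(103 \right)}\right) = \left(36682 + 46270\right) \left(-19215 + \left(- \frac{61}{9} + \frac{4}{3} \cdot 103\right)\right) = 82952 \left(-19215 + \left(- \frac{61}{9} + \frac{412}{3}\right)\right) = 82952 \left(-19215 + \frac{1175}{9}\right) = 82952 \left(- \frac{171760}{9}\right) = - \frac{14247835520}{9}$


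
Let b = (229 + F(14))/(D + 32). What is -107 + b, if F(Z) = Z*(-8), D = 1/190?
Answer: -209479/2027 ≈ -103.34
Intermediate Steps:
D = 1/190 ≈ 0.0052632
F(Z) = -8*Z
b = 7410/2027 (b = (229 - 8*14)/(1/190 + 32) = (229 - 112)/(6081/190) = 117*(190/6081) = 7410/2027 ≈ 3.6556)
-107 + b = -107 + 7410/2027 = -209479/2027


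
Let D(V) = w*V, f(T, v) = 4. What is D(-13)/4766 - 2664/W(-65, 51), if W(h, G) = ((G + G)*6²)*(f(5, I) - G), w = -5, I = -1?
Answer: 332147/11424102 ≈ 0.029074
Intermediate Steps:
D(V) = -5*V
W(h, G) = 72*G*(4 - G) (W(h, G) = ((G + G)*6²)*(4 - G) = ((2*G)*36)*(4 - G) = (72*G)*(4 - G) = 72*G*(4 - G))
D(-13)/4766 - 2664/W(-65, 51) = -5*(-13)/4766 - 2664*1/(3672*(4 - 1*51)) = 65*(1/4766) - 2664*1/(3672*(4 - 51)) = 65/4766 - 2664/(72*51*(-47)) = 65/4766 - 2664/(-172584) = 65/4766 - 2664*(-1/172584) = 65/4766 + 37/2397 = 332147/11424102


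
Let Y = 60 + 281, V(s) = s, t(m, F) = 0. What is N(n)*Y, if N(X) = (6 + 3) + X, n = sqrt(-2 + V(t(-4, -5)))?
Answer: 3069 + 341*I*sqrt(2) ≈ 3069.0 + 482.25*I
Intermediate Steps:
n = I*sqrt(2) (n = sqrt(-2 + 0) = sqrt(-2) = I*sqrt(2) ≈ 1.4142*I)
N(X) = 9 + X
Y = 341
N(n)*Y = (9 + I*sqrt(2))*341 = 3069 + 341*I*sqrt(2)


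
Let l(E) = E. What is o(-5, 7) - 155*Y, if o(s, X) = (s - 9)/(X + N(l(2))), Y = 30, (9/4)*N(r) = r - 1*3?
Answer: -274476/59 ≈ -4652.1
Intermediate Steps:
N(r) = -4/3 + 4*r/9 (N(r) = 4*(r - 1*3)/9 = 4*(r - 3)/9 = 4*(-3 + r)/9 = -4/3 + 4*r/9)
o(s, X) = (-9 + s)/(-4/9 + X) (o(s, X) = (s - 9)/(X + (-4/3 + (4/9)*2)) = (-9 + s)/(X + (-4/3 + 8/9)) = (-9 + s)/(X - 4/9) = (-9 + s)/(-4/9 + X))
o(-5, 7) - 155*Y = 9*(-9 - 5)/(-4 + 9*7) - 155*30 = 9*(-14)/(-4 + 63) - 4650 = 9*(-14)/59 - 4650 = 9*(1/59)*(-14) - 4650 = -126/59 - 4650 = -274476/59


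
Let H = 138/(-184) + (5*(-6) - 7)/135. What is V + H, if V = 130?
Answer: 69647/540 ≈ 128.98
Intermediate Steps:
H = -553/540 (H = 138*(-1/184) + (-30 - 7)*(1/135) = -¾ - 37*1/135 = -¾ - 37/135 = -553/540 ≈ -1.0241)
V + H = 130 - 553/540 = 69647/540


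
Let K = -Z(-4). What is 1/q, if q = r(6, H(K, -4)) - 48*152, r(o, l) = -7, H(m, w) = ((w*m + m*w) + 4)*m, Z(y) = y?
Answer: -1/7303 ≈ -0.00013693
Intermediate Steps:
K = 4 (K = -1*(-4) = 4)
H(m, w) = m*(4 + 2*m*w) (H(m, w) = ((m*w + m*w) + 4)*m = (2*m*w + 4)*m = (4 + 2*m*w)*m = m*(4 + 2*m*w))
q = -7303 (q = -7 - 48*152 = -7 - 7296 = -7303)
1/q = 1/(-7303) = -1/7303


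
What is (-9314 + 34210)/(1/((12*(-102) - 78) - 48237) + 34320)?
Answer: 1233322944/1700178479 ≈ 0.72541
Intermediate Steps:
(-9314 + 34210)/(1/((12*(-102) - 78) - 48237) + 34320) = 24896/(1/((-1224 - 78) - 48237) + 34320) = 24896/(1/(-1302 - 48237) + 34320) = 24896/(1/(-49539) + 34320) = 24896/(-1/49539 + 34320) = 24896/(1700178479/49539) = 24896*(49539/1700178479) = 1233322944/1700178479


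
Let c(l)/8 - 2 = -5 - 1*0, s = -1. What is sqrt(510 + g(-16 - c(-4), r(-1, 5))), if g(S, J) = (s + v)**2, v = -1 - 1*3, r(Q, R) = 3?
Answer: sqrt(535) ≈ 23.130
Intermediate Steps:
v = -4 (v = -1 - 3 = -4)
c(l) = -24 (c(l) = 16 + 8*(-5 - 1*0) = 16 + 8*(-5 + 0) = 16 + 8*(-5) = 16 - 40 = -24)
g(S, J) = 25 (g(S, J) = (-1 - 4)**2 = (-5)**2 = 25)
sqrt(510 + g(-16 - c(-4), r(-1, 5))) = sqrt(510 + 25) = sqrt(535)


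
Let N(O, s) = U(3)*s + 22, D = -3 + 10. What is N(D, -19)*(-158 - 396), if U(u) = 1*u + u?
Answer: 50968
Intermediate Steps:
U(u) = 2*u (U(u) = u + u = 2*u)
D = 7
N(O, s) = 22 + 6*s (N(O, s) = (2*3)*s + 22 = 6*s + 22 = 22 + 6*s)
N(D, -19)*(-158 - 396) = (22 + 6*(-19))*(-158 - 396) = (22 - 114)*(-554) = -92*(-554) = 50968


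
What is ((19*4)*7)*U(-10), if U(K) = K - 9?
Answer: -10108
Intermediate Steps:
U(K) = -9 + K
((19*4)*7)*U(-10) = ((19*4)*7)*(-9 - 10) = (76*7)*(-19) = 532*(-19) = -10108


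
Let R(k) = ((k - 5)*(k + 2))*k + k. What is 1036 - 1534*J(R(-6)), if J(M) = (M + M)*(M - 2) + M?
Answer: -224898704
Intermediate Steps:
R(k) = k + k*(-5 + k)*(2 + k) (R(k) = ((-5 + k)*(2 + k))*k + k = k*(-5 + k)*(2 + k) + k = k + k*(-5 + k)*(2 + k))
J(M) = M + 2*M*(-2 + M) (J(M) = (2*M)*(-2 + M) + M = 2*M*(-2 + M) + M = M + 2*M*(-2 + M))
1036 - 1534*J(R(-6)) = 1036 - 1534*(-6*(-9 + (-6)**2 - 3*(-6)))*(-3 + 2*(-6*(-9 + (-6)**2 - 3*(-6)))) = 1036 - 1534*(-6*(-9 + 36 + 18))*(-3 + 2*(-6*(-9 + 36 + 18))) = 1036 - 1534*(-6*45)*(-3 + 2*(-6*45)) = 1036 - (-414180)*(-3 + 2*(-270)) = 1036 - (-414180)*(-3 - 540) = 1036 - (-414180)*(-543) = 1036 - 1534*146610 = 1036 - 224899740 = -224898704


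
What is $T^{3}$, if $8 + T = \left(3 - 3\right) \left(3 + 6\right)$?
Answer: $-512$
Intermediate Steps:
$T = -8$ ($T = -8 + \left(3 - 3\right) \left(3 + 6\right) = -8 + 0 \cdot 9 = -8 + 0 = -8$)
$T^{3} = \left(-8\right)^{3} = -512$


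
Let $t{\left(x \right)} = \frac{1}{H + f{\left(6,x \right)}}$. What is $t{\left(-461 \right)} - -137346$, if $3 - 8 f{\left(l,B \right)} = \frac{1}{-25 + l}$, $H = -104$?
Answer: $\frac{1081599674}{7875} \approx 1.3735 \cdot 10^{5}$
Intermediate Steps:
$f{\left(l,B \right)} = \frac{3}{8} - \frac{1}{8 \left(-25 + l\right)}$
$t{\left(x \right)} = - \frac{76}{7875}$ ($t{\left(x \right)} = \frac{1}{-104 + \frac{-76 + 3 \cdot 6}{8 \left(-25 + 6\right)}} = \frac{1}{-104 + \frac{-76 + 18}{8 \left(-19\right)}} = \frac{1}{-104 + \frac{1}{8} \left(- \frac{1}{19}\right) \left(-58\right)} = \frac{1}{-104 + \frac{29}{76}} = \frac{1}{- \frac{7875}{76}} = - \frac{76}{7875}$)
$t{\left(-461 \right)} - -137346 = - \frac{76}{7875} - -137346 = - \frac{76}{7875} + 137346 = \frac{1081599674}{7875}$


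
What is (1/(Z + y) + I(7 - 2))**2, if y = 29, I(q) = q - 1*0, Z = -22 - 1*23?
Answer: 6241/256 ≈ 24.379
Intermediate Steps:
Z = -45 (Z = -22 - 23 = -45)
I(q) = q (I(q) = q + 0 = q)
(1/(Z + y) + I(7 - 2))**2 = (1/(-45 + 29) + (7 - 2))**2 = (1/(-16) + 5)**2 = (-1/16 + 5)**2 = (79/16)**2 = 6241/256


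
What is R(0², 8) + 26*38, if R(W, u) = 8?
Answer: 996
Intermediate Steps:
R(0², 8) + 26*38 = 8 + 26*38 = 8 + 988 = 996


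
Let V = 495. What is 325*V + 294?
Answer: 161169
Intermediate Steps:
325*V + 294 = 325*495 + 294 = 160875 + 294 = 161169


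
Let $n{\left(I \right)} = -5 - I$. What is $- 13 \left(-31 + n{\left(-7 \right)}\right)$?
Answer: $377$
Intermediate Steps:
$- 13 \left(-31 + n{\left(-7 \right)}\right) = - 13 \left(-31 - -2\right) = - 13 \left(-31 + \left(-5 + 7\right)\right) = - 13 \left(-31 + 2\right) = \left(-13\right) \left(-29\right) = 377$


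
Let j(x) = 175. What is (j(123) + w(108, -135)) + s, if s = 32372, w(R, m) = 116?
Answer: 32663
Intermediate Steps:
(j(123) + w(108, -135)) + s = (175 + 116) + 32372 = 291 + 32372 = 32663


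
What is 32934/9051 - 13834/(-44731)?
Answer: 532794096/134953427 ≈ 3.9480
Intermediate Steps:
32934/9051 - 13834/(-44731) = 32934*(1/9051) - 13834*(-1/44731) = 10978/3017 + 13834/44731 = 532794096/134953427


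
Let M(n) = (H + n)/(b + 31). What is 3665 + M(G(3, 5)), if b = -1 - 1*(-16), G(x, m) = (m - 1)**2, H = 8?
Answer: 84307/23 ≈ 3665.5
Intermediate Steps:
G(x, m) = (-1 + m)**2
b = 15 (b = -1 + 16 = 15)
M(n) = 4/23 + n/46 (M(n) = (8 + n)/(15 + 31) = (8 + n)/46 = (8 + n)*(1/46) = 4/23 + n/46)
3665 + M(G(3, 5)) = 3665 + (4/23 + (-1 + 5)**2/46) = 3665 + (4/23 + (1/46)*4**2) = 3665 + (4/23 + (1/46)*16) = 3665 + (4/23 + 8/23) = 3665 + 12/23 = 84307/23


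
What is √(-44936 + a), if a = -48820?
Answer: 2*I*√23439 ≈ 306.2*I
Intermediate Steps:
√(-44936 + a) = √(-44936 - 48820) = √(-93756) = 2*I*√23439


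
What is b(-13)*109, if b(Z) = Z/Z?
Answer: 109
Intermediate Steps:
b(Z) = 1
b(-13)*109 = 1*109 = 109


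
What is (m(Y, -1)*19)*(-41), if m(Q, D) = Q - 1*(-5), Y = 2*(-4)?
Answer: 2337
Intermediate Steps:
Y = -8
m(Q, D) = 5 + Q (m(Q, D) = Q + 5 = 5 + Q)
(m(Y, -1)*19)*(-41) = ((5 - 8)*19)*(-41) = -3*19*(-41) = -57*(-41) = 2337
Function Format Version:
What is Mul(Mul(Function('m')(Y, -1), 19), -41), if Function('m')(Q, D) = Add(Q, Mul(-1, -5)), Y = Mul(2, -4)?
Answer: 2337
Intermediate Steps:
Y = -8
Function('m')(Q, D) = Add(5, Q) (Function('m')(Q, D) = Add(Q, 5) = Add(5, Q))
Mul(Mul(Function('m')(Y, -1), 19), -41) = Mul(Mul(Add(5, -8), 19), -41) = Mul(Mul(-3, 19), -41) = Mul(-57, -41) = 2337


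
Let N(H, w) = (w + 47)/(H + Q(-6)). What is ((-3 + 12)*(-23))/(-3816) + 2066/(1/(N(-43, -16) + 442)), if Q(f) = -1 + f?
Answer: 9666046023/10600 ≈ 9.1189e+5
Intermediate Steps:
N(H, w) = (47 + w)/(-7 + H) (N(H, w) = (w + 47)/(H + (-1 - 6)) = (47 + w)/(H - 7) = (47 + w)/(-7 + H))
((-3 + 12)*(-23))/(-3816) + 2066/(1/(N(-43, -16) + 442)) = ((-3 + 12)*(-23))/(-3816) + 2066/(1/((47 - 16)/(-7 - 43) + 442)) = (9*(-23))*(-1/3816) + 2066/(1/(31/(-50) + 442)) = -207*(-1/3816) + 2066/(1/(-1/50*31 + 442)) = 23/424 + 2066/(1/(-31/50 + 442)) = 23/424 + 2066/(1/(22069/50)) = 23/424 + 2066/(50/22069) = 23/424 + 2066*(22069/50) = 23/424 + 22797277/25 = 9666046023/10600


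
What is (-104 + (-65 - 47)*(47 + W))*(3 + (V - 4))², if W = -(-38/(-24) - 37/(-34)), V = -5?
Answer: -3102096/17 ≈ -1.8248e+5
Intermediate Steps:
W = -545/204 (W = -(-38*(-1/24) - 37*(-1/34)) = -(19/12 + 37/34) = -1*545/204 = -545/204 ≈ -2.6716)
(-104 + (-65 - 47)*(47 + W))*(3 + (V - 4))² = (-104 + (-65 - 47)*(47 - 545/204))*(3 + (-5 - 4))² = (-104 - 112*9043/204)*(3 - 9)² = (-104 - 253204/51)*(-6)² = -258508/51*36 = -3102096/17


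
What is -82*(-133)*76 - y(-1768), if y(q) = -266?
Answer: 829122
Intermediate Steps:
-82*(-133)*76 - y(-1768) = -82*(-133)*76 - 1*(-266) = 10906*76 + 266 = 828856 + 266 = 829122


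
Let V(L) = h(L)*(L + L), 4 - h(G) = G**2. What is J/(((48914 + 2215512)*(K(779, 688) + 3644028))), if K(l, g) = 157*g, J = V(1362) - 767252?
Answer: -1263474053/2124056496686 ≈ -0.00059484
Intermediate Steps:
h(G) = 4 - G**2
V(L) = 2*L*(4 - L**2) (V(L) = (4 - L**2)*(L + L) = (4 - L**2)*(2*L) = 2*L*(4 - L**2))
J = -5053896212 (J = 2*1362*(4 - 1*1362**2) - 767252 = 2*1362*(4 - 1*1855044) - 767252 = 2*1362*(4 - 1855044) - 767252 = 2*1362*(-1855040) - 767252 = -5053128960 - 767252 = -5053896212)
J/(((48914 + 2215512)*(K(779, 688) + 3644028))) = -5053896212*1/((48914 + 2215512)*(157*688 + 3644028)) = -5053896212*1/(2264426*(108016 + 3644028)) = -5053896212/(2264426*3752044) = -5053896212/8496225986744 = -5053896212*1/8496225986744 = -1263474053/2124056496686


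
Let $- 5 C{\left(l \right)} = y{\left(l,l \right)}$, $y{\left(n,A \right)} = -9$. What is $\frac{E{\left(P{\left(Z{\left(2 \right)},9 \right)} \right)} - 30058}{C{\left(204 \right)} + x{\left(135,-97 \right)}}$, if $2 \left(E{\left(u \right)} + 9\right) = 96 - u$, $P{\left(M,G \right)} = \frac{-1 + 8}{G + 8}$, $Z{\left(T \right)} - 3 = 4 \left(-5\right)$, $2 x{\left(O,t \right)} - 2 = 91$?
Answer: $- \frac{5103265}{8211} \approx -621.52$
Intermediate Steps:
$x{\left(O,t \right)} = \frac{93}{2}$ ($x{\left(O,t \right)} = 1 + \frac{1}{2} \cdot 91 = 1 + \frac{91}{2} = \frac{93}{2}$)
$Z{\left(T \right)} = -17$ ($Z{\left(T \right)} = 3 + 4 \left(-5\right) = 3 - 20 = -17$)
$C{\left(l \right)} = \frac{9}{5}$ ($C{\left(l \right)} = \left(- \frac{1}{5}\right) \left(-9\right) = \frac{9}{5}$)
$P{\left(M,G \right)} = \frac{7}{8 + G}$
$E{\left(u \right)} = 39 - \frac{u}{2}$ ($E{\left(u \right)} = -9 + \frac{96 - u}{2} = -9 - \left(-48 + \frac{u}{2}\right) = 39 - \frac{u}{2}$)
$\frac{E{\left(P{\left(Z{\left(2 \right)},9 \right)} \right)} - 30058}{C{\left(204 \right)} + x{\left(135,-97 \right)}} = \frac{\left(39 - \frac{7 \frac{1}{8 + 9}}{2}\right) - 30058}{\frac{9}{5} + \frac{93}{2}} = \frac{\left(39 - \frac{7 \cdot \frac{1}{17}}{2}\right) - 30058}{\frac{483}{10}} = \left(\left(39 - \frac{7 \cdot \frac{1}{17}}{2}\right) - 30058\right) \frac{10}{483} = \left(\left(39 - \frac{7}{34}\right) - 30058\right) \frac{10}{483} = \left(\frac{1319}{34} - 30058\right) \frac{10}{483} = \left(- \frac{1020653}{34}\right) \frac{10}{483} = - \frac{5103265}{8211}$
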